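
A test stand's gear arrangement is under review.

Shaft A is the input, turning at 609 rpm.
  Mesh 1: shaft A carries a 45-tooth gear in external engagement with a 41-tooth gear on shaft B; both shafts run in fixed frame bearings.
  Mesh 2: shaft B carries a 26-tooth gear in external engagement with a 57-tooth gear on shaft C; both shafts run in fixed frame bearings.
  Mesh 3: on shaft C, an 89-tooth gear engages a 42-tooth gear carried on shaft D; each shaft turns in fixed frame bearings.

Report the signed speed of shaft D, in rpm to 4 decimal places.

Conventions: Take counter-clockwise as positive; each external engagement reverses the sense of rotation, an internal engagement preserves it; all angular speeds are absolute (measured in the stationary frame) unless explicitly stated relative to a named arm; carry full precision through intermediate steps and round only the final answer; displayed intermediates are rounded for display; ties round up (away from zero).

-646.0783 rpm

topology: fixed-axis compound train — 3 meshes, A→D
mesh 1 [45T→41T]: ω = 609.0000×45/41 = 668.4146 rpm, sense flips to −
mesh 2 [26T→57T]: ω = 668.4146×26/57 = 304.8909 rpm, sense flips to +
mesh 3 [89T→42T]: ω = 304.8909×89/42 = 646.0783 rpm, sense flips to −
signed output speed = -646.0783 rpm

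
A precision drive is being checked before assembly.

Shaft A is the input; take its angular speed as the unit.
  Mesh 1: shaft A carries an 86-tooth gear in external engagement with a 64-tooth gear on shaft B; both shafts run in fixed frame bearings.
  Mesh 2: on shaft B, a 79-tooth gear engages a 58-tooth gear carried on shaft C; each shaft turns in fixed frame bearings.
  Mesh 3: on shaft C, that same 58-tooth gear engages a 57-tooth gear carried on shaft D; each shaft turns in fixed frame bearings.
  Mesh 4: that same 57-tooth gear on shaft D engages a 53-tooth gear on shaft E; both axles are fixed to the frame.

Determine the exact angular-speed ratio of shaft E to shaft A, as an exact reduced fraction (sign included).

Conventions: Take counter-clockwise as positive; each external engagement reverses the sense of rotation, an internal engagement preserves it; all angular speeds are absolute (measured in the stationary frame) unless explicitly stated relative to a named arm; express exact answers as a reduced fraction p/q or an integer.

3397/1696

class = fixed-axis compound train [4 meshes; 4 ratios multiply, 4 sense flips]
mesh 1 [86T→64T]: running ratio 43/32, sense −
mesh 2 [79T→58T]: running ratio 3397/1856, sense +
mesh 3 [58T→57T]: running ratio 3397/1824, sense −
mesh 4 [57T→53T]: running ratio 3397/1696, sense +
ω_out/ω_in = 3397/1696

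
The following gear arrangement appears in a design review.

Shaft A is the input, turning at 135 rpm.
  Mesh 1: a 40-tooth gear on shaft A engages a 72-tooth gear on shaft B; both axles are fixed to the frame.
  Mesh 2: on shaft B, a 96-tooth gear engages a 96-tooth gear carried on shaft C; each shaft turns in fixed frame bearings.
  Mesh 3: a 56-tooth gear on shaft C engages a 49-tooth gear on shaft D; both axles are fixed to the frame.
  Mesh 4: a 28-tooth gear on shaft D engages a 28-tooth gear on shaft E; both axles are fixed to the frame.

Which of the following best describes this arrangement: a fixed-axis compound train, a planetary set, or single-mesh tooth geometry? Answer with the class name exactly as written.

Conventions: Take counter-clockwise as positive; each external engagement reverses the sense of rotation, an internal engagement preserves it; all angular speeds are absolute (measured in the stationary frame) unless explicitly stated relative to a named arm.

recognized (5 fixed axles, 4 meshes): fixed-axis compound train
classification: fixed-axis compound train

fixed-axis compound train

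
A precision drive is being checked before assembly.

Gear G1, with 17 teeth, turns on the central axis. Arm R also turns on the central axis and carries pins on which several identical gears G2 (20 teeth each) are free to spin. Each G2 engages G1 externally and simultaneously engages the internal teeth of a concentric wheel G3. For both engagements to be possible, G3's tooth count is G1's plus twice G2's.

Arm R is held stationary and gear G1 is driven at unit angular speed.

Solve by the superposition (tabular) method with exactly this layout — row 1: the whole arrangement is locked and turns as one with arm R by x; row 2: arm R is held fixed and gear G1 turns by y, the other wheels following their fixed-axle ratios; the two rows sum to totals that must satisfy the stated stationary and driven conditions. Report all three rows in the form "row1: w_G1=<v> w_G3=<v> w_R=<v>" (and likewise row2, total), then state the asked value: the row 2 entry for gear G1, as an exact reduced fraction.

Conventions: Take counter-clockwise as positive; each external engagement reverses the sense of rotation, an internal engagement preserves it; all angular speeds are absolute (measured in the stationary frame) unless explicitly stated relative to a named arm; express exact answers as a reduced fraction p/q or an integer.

topology: planetary set — G1 17T / G2 20T / G3 57T, arm = carrier (Willis)
superposition row 1 [locked train]: every member turns x
superposition row 2 [arm held]: sun y, ring −(17/57)·y, arm 0
boundary: total ω_arm = x = 0 and total ω_sun = x + y = 1  ⇒  y = 1, x = 0
row 2 ring = −(17/57)·1 = -17/57
totals (row 1 + row 2): sun 0 + 1 = 1, ring 0 + (-17/57) = -17/57, arm 0 + 0 = 0
asked cell (row2, sun) = 1

row1: w_G1=0 w_G3=0 w_R=0
row2: w_G1=1 w_G3=-17/57 w_R=0
total: w_G1=1 w_G3=-17/57 w_R=0
asked value: 1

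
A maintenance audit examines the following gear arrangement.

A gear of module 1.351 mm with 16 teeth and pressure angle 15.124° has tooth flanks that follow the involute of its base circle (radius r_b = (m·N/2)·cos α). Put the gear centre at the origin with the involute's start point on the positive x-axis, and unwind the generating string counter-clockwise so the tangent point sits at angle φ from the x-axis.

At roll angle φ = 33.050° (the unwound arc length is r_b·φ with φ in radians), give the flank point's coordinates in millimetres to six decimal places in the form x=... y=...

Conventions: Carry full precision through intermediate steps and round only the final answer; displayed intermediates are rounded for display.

class = single-mesh tooth geometry [base-circle involute, m = 1.351, 16T]
pitch radius r_p = m·N/2 = 1.351·16/2 = 10.808000
base radius r_b = r_p·cos α = 10.808000·cos 15.124° = 10.433648
roll angle φ = 33.050° = 0.57683132 rad
x = r_b·(cos φ + φ·sin φ) = 12.027720
y = r_b·(sin φ − φ·cos φ) = 0.645567

x=12.027720 y=0.645567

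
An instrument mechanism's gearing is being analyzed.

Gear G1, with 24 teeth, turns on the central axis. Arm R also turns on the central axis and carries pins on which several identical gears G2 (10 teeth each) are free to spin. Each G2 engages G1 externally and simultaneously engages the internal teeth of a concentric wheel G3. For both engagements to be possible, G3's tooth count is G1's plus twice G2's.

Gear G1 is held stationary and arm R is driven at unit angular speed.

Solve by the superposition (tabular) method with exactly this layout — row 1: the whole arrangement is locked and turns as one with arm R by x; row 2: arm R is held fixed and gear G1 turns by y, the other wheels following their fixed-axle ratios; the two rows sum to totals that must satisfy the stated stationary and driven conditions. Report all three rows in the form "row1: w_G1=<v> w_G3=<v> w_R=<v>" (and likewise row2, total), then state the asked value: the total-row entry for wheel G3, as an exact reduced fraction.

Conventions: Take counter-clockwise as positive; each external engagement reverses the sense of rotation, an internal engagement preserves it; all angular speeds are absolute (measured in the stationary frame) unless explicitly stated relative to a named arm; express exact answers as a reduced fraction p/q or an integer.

row1: w_G1=1 w_G3=1 w_R=1
row2: w_G1=-1 w_G3=6/11 w_R=0
total: w_G1=0 w_G3=17/11 w_R=1
asked value: 17/11

recognized (axles ride arm R): planetary set, 24/10/44 teeth
row 1 — lock + rotate with arm: ω_sun = ω_ring = ω_arm = x
row 2 (arm held, sun turns y): ω_ring = −(24/44)·y, ω_arm = 0
boundary: total ω_sun = x + y = 0 and total ω_arm = x = 1  ⇒  y = -1, x = 1
row 2 ring = −(24/44)·(-1) = 6/11
totals (row 1 + row 2): sun 1 + (-1) = 0, ring 1 + 6/11 = 17/11, arm 1 + 0 = 1
asked cell (total, ring) = 17/11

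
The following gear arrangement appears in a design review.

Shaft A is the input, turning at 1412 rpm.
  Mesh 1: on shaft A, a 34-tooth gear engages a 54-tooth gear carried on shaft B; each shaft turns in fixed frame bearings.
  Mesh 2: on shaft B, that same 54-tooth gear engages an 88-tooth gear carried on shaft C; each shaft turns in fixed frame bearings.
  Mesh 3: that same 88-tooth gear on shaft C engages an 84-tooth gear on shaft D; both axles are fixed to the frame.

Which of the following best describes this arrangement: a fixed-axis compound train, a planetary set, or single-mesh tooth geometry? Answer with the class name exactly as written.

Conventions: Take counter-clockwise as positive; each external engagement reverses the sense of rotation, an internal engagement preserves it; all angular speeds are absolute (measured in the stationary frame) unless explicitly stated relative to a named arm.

fixed-axis compound train

class = fixed-axis compound train [3 meshes; 3 ratios multiply, 3 sense flips]
classification: fixed-axis compound train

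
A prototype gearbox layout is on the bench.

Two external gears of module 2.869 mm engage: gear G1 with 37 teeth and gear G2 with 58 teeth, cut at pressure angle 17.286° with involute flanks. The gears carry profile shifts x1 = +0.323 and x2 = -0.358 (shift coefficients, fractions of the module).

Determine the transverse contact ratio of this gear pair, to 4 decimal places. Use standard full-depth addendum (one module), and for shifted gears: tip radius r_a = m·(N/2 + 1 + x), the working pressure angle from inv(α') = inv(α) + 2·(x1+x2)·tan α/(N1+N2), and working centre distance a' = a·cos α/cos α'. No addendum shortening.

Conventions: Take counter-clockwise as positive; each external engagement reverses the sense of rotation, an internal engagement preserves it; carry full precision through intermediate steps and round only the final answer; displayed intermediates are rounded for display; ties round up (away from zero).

recognized (one external pair, fixed centres): single-mesh tooth geometry, m = 2.869, N1 = 37, N2 = 58
base radii: r_b1 = 50.679217, r_b2 = 79.443096
tip radii: r_a1 = 56.872187, r_a2 = 85.042898
inv(α') = inv(17.286°) + 2·(+0.323-0.358)·tan α/(37+58) = 0.00927037  ⇒  α' = 17.14919°
a' = a·cos α / cos α' = 136.2775·cos 17.286°/cos 17.14919° = 136.176699
action lengths: √(r_a1²−r_b1²) = 25.808190, √(r_a2²−r_b2²) = 30.349447
base pitch p_b = π·m·cos α = 8.606133
CR = (25.808190 + 30.349447 − 136.176699·sin 17.14919°)/8.606133 = 1.859659
contact ratio ≈ 1.8597

1.8597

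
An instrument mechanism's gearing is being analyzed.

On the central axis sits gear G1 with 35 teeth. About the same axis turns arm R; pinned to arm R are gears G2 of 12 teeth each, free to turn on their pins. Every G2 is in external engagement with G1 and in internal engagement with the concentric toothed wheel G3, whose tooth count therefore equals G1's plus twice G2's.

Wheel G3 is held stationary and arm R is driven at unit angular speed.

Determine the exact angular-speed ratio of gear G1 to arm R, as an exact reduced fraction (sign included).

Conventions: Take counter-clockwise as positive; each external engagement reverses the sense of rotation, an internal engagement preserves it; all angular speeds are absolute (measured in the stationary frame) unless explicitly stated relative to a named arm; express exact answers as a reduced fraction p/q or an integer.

94/35

planetary set (35T centre, 12T on arm, 59T internal) — Willis relation
ring teeth: 35 + 2·12 = 59
35(ω_sun−ω_arm) = −59(ω_ring−ω_arm),  ω_ring = 0, ω_arm = 1
ω_sun = 1 − (59/35)(0−1) = 94/35
ω_out/ω_in = 94/35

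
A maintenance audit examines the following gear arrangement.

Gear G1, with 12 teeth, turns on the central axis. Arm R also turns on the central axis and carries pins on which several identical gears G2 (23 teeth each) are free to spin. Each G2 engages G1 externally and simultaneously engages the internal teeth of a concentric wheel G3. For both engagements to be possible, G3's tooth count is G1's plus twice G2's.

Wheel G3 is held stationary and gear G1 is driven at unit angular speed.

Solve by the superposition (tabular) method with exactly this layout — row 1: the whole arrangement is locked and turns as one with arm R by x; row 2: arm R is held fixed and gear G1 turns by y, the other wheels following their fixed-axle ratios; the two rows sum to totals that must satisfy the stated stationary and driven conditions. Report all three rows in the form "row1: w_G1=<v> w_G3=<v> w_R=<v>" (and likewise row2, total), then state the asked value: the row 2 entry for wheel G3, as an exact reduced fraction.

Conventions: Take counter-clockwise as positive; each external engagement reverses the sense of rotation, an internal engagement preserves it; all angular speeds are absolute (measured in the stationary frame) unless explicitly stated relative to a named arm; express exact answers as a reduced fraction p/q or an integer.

row1: w_G1=6/35 w_G3=6/35 w_R=6/35
row2: w_G1=29/35 w_G3=-6/35 w_R=0
total: w_G1=1 w_G3=0 w_R=6/35
asked value: -6/35

class = planetary set [G3 = 12+2·23 = 58; Willis about the carrier]
row 1 (train locked, turned with arm): all members turn x
superposition row 2 [arm held]: sun y, ring −(12/58)·y, arm 0
boundary: total ω_ring = x − (12/58)·y = 0 and total ω_sun = x + y = 1  ⇒  y = 29/35, x = 6/35
row 2 ring = −(12/58)·29/35 = -6/35
totals (row 1 + row 2): sun 6/35 + 29/35 = 1, ring 6/35 + (-6/35) = 0, arm 6/35 + 0 = 6/35
asked cell (row2, ring) = -6/35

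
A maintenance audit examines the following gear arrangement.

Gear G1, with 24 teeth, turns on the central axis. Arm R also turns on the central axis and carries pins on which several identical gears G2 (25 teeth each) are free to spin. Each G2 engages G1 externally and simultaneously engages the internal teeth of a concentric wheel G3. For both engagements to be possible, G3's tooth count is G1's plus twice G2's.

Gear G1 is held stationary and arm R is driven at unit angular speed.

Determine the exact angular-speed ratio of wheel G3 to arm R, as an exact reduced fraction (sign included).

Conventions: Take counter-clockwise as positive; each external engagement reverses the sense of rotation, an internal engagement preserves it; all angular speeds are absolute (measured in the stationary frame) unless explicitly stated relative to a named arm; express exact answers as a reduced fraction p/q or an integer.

recognized (axles ride arm R): planetary set, 24/25/74 teeth
ring teeth: 24 + 2·25 = 74
24(ω_sun−ω_arm) = −74(ω_ring−ω_arm),  ω_sun = 0, ω_arm = 1
ω_ring = 1 − (24/74)(0−1) = 49/37
ω_out/ω_in = 49/37

49/37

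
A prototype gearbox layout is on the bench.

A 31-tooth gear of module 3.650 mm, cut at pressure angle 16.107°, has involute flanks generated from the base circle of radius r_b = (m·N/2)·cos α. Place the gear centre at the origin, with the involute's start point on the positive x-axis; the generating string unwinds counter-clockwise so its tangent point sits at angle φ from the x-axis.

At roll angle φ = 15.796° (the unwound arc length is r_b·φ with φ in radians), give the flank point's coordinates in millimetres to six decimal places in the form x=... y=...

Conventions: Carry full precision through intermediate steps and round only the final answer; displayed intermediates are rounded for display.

topology: single-mesh involute geometry — m = 3.650, N = 31
pitch radius r_p = m·N/2 = 3.650·31/2 = 56.575000
base radius r_b = r_p·cos α = 56.575000·cos 16.107° = 54.354163
roll angle φ = 15.796° = 0.27569221 rad
x = r_b·(cos φ + φ·sin φ) = 56.380705
y = r_b·(sin φ − φ·cos φ) = 0.376774

x=56.380705 y=0.376774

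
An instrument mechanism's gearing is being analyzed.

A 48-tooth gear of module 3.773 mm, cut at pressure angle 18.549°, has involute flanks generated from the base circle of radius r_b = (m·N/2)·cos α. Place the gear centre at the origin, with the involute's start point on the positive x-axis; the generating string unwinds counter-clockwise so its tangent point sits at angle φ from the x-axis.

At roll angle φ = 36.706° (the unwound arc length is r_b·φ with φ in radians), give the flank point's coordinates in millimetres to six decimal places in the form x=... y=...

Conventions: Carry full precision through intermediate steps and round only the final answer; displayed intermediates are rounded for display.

class = single-mesh tooth geometry [base-circle involute, m = 3.773, 48T]
pitch radius r_p = m·N/2 = 3.773·48/2 = 90.552000
base radius r_b = r_p·cos α = 90.552000·cos 18.549° = 85.848000
roll angle φ = 36.706° = 0.64064056 rad
x = r_b·(cos φ + φ·sin φ) = 101.698095
y = r_b·(sin φ − φ·cos φ) = 7.219749

x=101.698095 y=7.219749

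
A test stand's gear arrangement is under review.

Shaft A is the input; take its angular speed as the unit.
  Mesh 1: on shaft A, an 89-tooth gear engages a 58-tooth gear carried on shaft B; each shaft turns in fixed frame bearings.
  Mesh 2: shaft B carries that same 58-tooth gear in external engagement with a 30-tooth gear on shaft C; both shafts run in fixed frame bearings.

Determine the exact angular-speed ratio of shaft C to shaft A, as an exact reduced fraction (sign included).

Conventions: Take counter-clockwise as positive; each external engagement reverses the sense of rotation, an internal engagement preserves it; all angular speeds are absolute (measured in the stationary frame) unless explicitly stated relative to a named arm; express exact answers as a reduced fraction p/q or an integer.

89/30

class = fixed-axis compound train [2 meshes; 2 ratios multiply, 2 sense flips]
mesh 1 [89T→58T]: running ratio 89/58, sense −
mesh 2 [58T→30T]: running ratio 89/30, sense +
ω_out/ω_in = 89/30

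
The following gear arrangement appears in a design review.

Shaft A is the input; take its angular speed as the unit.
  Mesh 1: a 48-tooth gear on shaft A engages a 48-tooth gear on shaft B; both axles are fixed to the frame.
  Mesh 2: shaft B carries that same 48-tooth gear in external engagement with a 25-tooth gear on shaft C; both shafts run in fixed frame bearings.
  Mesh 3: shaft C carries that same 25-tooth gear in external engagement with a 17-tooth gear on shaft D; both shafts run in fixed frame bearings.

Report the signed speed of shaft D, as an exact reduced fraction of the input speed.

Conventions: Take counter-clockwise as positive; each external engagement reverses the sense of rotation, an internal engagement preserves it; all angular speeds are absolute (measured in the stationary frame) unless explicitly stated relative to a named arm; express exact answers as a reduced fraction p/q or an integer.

-48/17

3-mesh fixed-axis compound train (all bearings frame-fixed)
mesh 1 [48T→48T]: |ω|/ω_in = 1×48/48 = 1, sense flips to −
mesh 2 [48T→25T]: |ω|/ω_in = 1×48/25 = 48/25, sense flips to +
mesh 3 [25T→17T]: |ω|/ω_in = (48/25)×25/17 = 48/17, sense flips to −
signed output speed (× input speed) = -48/17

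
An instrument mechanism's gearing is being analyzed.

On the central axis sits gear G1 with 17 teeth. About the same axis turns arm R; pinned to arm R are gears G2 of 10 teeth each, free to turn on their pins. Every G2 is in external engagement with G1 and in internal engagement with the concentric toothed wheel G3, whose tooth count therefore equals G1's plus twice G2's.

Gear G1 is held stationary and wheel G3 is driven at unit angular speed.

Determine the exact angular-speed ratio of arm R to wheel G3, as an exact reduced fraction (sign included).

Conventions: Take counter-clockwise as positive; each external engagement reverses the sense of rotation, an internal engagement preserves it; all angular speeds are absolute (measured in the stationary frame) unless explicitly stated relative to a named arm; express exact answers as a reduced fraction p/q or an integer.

37/54

recognized (axles ride arm R): planetary set, 17/10/37 teeth
ring teeth: 17 + 2·10 = 37
17(ω_sun−ω_arm) = −37(ω_ring−ω_arm),  ω_sun = 0, ω_ring = 1
17(0−ω_arm) = −37(1−ω_arm)  ⇒  54·ω_arm = 37  ⇒  ω_arm = 37/54
ω_out/ω_in = 37/54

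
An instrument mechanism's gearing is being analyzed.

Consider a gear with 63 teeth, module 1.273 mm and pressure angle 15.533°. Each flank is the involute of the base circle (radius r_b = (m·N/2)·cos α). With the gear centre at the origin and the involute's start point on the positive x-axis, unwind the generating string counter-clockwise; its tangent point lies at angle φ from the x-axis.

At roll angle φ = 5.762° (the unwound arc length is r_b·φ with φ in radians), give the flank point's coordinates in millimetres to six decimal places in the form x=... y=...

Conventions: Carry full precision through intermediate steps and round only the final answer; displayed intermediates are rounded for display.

topology: single-mesh involute geometry — m = 1.273, N = 63
pitch radius r_p = m·N/2 = 1.273·63/2 = 40.099500
base radius r_b = r_p·cos α = 40.099500·cos 15.533° = 38.634921
roll angle φ = 5.762° = 0.10056587 rad
x = r_b·(cos φ + φ·sin φ) = 38.829794
y = r_b·(sin φ − φ·cos φ) = 0.013085

x=38.829794 y=0.013085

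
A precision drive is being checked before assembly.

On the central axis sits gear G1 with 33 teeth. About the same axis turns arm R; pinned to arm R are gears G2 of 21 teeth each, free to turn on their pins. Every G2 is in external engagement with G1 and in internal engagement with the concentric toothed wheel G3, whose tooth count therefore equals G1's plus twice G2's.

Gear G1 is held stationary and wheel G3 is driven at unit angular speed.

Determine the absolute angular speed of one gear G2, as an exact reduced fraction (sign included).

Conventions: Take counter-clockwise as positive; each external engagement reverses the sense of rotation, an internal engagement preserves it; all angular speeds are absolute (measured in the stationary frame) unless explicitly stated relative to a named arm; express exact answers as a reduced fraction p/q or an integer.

25/14

planetary set (33T centre, 21T on arm, 75T internal) — Willis relation
ring teeth: 33 + 2·21 = 75
33(ω_sun−ω_arm) = −75(ω_ring−ω_arm),  ω_sun = 0, ω_ring = 1
33(0−ω_arm) = −75(1−ω_arm)  ⇒  108·ω_arm = 75  ⇒  ω_arm = 25/36
sun–planet mesh: 33·(0−25/36) = −21·(ω_p−ω_arm)  ⇒  ω_p−ω_arm = 275/252
ω_p = 25/36 + 275/252 = 25/14
exact speed ratio = 25/14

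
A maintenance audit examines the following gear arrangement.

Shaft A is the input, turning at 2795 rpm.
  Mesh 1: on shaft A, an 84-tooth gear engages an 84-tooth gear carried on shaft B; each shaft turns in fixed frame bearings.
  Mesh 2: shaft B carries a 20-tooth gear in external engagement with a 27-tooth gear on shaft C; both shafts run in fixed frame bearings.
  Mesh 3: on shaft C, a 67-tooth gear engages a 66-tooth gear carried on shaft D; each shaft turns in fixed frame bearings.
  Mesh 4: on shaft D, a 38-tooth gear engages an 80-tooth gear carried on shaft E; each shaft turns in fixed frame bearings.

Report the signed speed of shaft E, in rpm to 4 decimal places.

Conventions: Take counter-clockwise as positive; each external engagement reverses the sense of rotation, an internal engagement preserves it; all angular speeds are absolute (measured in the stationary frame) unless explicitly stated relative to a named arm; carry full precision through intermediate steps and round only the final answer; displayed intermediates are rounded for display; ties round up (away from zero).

4-mesh fixed-axis compound train (all bearings frame-fixed)
mesh 1 [84T→84T]: ω = 2795.0000×84/84 = 2795.0000 rpm, sense flips to −
mesh 2 [20T→27T]: ω = 2795.0000×20/27 = 2070.3704 rpm, sense flips to +
mesh 3 [67T→66T]: ω = 2070.3704×67/66 = 2101.7396 rpm, sense flips to −
mesh 4 [38T→80T]: ω = 2101.7396×38/80 = 998.3263 rpm, sense flips to +
signed output speed = +998.3263 rpm

+998.3263 rpm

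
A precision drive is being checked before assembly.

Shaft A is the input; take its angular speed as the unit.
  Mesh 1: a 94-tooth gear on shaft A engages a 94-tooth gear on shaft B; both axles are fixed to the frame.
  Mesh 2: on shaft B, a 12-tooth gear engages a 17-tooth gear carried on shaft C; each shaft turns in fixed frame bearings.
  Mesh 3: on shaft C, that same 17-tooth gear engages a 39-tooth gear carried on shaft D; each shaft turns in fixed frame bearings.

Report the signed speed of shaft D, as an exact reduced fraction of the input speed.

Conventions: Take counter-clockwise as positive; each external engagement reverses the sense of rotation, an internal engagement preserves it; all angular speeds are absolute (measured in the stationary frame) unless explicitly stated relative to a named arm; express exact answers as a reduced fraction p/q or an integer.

3-mesh fixed-axis compound train (all bearings frame-fixed)
mesh 1 [94T→94T]: |ω|/ω_in = 1×94/94 = 1, sense flips to −
mesh 2 [12T→17T]: |ω|/ω_in = 1×12/17 = 12/17, sense flips to +
mesh 3 [17T→39T]: |ω|/ω_in = (12/17)×17/39 = 4/13, sense flips to −
signed output speed (× input speed) = -4/13

-4/13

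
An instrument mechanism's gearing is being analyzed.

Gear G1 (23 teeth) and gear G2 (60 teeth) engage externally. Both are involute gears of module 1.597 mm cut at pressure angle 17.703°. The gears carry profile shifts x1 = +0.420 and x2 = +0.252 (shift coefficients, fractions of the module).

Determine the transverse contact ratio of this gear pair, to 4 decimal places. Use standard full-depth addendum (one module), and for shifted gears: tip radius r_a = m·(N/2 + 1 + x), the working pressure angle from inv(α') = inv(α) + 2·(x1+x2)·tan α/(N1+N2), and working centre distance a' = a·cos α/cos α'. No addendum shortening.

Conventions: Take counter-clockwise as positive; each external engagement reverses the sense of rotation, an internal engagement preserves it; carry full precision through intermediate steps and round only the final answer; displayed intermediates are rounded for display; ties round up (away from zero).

1.6512

topology: single-mesh involute geometry — m = 1.597, 23T/60T pair
base radii: r_b1 = 17.495812, r_b2 = 45.641249
tip radii: r_a1 = 20.633240, r_a2 = 49.909444
inv(α') = inv(17.703°) + 2·(+0.420+0.252)·tan α/(23+60) = 0.01539147  ⇒  α' = 20.20830°
a' = a·cos α / cos α' = 66.2755·cos 17.703°/cos 20.20830° = 67.278526
action lengths: √(r_a1²−r_b1²) = 10.937420, √(r_a2²−r_b2²) = 20.194777
base pitch p_b = π·m·cos α = 4.779540
CR = (10.937420 + 20.194777 − 67.278526·sin 20.20830°)/4.779540 = 1.651183
contact ratio ≈ 1.6512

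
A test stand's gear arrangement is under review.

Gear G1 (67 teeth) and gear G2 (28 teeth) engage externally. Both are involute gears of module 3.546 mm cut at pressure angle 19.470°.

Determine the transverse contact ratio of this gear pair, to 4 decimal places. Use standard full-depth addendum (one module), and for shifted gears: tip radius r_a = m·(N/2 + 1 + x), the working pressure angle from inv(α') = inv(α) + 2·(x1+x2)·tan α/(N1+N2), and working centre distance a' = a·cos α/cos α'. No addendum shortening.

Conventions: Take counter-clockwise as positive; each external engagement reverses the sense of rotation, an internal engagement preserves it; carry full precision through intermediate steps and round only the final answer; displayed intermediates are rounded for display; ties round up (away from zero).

1.7469

class = single-mesh tooth geometry [involute pair 67T × 28T, m = 3.546]
base radii: r_b1 = 111.998072, r_b2 = 46.805165
tip radii: r_a1 = 122.337000, r_a2 = 53.190000
no profile shift: α' = α, a' = a
action lengths: √(r_a1²−r_b1²) = 49.221676, √(r_a2²−r_b2²) = 25.267621
base pitch p_b = π·m·cos α = 10.503054
CR = (49.221676 + 25.267621 − 168.435000·sin 19.47000°)/10.503054 = 1.746890
contact ratio ≈ 1.7469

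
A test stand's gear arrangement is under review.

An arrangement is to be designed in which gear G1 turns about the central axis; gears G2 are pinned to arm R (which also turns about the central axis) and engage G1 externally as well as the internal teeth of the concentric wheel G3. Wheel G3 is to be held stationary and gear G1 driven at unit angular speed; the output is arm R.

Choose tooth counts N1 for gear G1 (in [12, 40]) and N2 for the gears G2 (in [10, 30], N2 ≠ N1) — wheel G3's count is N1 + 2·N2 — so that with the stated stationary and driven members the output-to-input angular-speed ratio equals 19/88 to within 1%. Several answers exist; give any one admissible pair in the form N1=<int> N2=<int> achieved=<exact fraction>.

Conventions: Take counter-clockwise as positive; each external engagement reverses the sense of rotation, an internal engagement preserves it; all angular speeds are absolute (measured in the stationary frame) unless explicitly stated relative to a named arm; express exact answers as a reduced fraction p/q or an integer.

N1=19 N2=25 achieved=19/88

topology: planetary set — design target 19/88, arm = carrier (Willis)
Willis with ω_ring = 0: ω_arm/ω_sun = N1/(N1+N3); set equal to 19/88  ⇒  N3/N1 = 1/(19/88) − 1 = 69/19
N3 = N1 + 2·N2  ⇒  N2/N1 = (N3/N1 − 1)/2 = (69/19 − 1)/2 = 25/19
smallest multiple with N1 ≥ 12 and N2 ≥ 10: k = 1  ⇒  N1 = 1·19 = 19, N2 = 1·25 = 25 (N1 ≤ 40, N2 ≤ 30, N2 ≠ N1 ✓), N3 = 19 + 2·25 = 69
check: N1/(N1+N3) with N1 = 19, N3 = 69 gives 19/88; |achieved − target| = 0 ≤ 19/8800 ✓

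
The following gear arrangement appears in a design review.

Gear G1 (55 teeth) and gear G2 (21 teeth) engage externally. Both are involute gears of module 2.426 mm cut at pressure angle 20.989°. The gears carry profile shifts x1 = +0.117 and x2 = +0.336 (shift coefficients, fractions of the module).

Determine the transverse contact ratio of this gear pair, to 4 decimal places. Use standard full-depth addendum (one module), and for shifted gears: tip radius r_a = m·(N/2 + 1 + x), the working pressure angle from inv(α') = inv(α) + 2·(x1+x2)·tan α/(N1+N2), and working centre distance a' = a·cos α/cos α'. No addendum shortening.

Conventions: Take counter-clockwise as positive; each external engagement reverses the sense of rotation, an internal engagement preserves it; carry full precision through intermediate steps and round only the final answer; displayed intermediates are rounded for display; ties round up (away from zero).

1.5286

recognized (one external pair, fixed centres): single-mesh tooth geometry, m = 2.426, N1 = 55, N2 = 21
base radii: r_b1 = 62.288407, r_b2 = 23.782846
tip radii: r_a1 = 69.424842, r_a2 = 28.714136
inv(α') = inv(20.989°) + 2·(+0.117+0.336)·tan α/(55+21) = 0.02189006  ⇒  α' = 22.62465°
a' = a·cos α / cos α' = 92.1880·cos 20.989°/cos 22.62465° = 93.247105
action lengths: √(r_a1²−r_b1²) = 30.658816, √(r_a2²−r_b2²) = 16.089681
base pitch p_b = π·m·cos α = 7.115811
CR = (30.658816 + 16.089681 − 93.247105·sin 22.62465°)/7.115811 = 1.528573
contact ratio ≈ 1.5286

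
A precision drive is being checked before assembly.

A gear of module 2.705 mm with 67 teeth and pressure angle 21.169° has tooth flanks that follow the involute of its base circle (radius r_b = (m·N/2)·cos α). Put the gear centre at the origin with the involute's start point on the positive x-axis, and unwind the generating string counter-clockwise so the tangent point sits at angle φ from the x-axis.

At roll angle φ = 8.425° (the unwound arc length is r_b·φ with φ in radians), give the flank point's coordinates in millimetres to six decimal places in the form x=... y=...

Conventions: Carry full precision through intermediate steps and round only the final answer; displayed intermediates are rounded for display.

single-mesh involute tooth geometry (67T wheel at module 2.705)
pitch radius r_p = m·N/2 = 2.705·67/2 = 90.617500
base radius r_b = r_p·cos α = 90.617500·cos 21.169° = 84.502570
roll angle φ = 8.425° = 0.14704399 rad
x = r_b·(cos φ + φ·sin φ) = 85.411192
y = r_b·(sin φ − φ·cos φ) = 0.089362

x=85.411192 y=0.089362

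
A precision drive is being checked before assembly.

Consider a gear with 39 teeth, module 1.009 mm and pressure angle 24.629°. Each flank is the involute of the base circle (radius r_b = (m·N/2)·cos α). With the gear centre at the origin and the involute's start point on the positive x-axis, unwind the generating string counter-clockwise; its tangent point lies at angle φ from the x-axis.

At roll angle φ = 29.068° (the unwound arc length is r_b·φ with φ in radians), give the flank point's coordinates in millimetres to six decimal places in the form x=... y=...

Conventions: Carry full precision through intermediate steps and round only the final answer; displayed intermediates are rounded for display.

x=20.041265 y=0.758645

class = single-mesh tooth geometry [base-circle involute, m = 1.009, 39T]
pitch radius r_p = m·N/2 = 1.009·39/2 = 19.675500
base radius r_b = r_p·cos α = 19.675500·cos 24.629° = 17.885527
roll angle φ = 29.068° = 0.50733231 rad
x = r_b·(cos φ + φ·sin φ) = 20.041265
y = r_b·(sin φ − φ·cos φ) = 0.758645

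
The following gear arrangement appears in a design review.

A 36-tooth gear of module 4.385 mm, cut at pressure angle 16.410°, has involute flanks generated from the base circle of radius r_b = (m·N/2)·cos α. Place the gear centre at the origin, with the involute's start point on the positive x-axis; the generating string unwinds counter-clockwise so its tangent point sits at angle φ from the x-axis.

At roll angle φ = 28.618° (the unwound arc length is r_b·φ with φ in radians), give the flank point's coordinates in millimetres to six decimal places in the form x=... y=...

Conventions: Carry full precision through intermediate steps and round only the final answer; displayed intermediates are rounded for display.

x=84.578424 y=3.067154

single-mesh involute tooth geometry (36T wheel at module 4.385)
pitch radius r_p = m·N/2 = 4.385·36/2 = 78.930000
base radius r_b = r_p·cos α = 78.930000·cos 16.410° = 75.714761
roll angle φ = 28.618° = 0.49947833 rad
x = r_b·(cos φ + φ·sin φ) = 84.578424
y = r_b·(sin φ − φ·cos φ) = 3.067154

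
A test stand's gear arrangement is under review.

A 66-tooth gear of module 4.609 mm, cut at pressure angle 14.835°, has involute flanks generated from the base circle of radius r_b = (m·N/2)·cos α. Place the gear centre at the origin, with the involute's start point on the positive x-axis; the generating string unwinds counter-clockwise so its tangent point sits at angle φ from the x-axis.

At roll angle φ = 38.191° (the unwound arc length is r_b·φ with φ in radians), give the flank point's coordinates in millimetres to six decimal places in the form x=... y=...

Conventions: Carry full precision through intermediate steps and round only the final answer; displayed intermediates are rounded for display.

x=176.149911 y=13.879433

topology: single-mesh involute geometry — m = 4.609, N = 66
pitch radius r_p = m·N/2 = 4.609·66/2 = 152.097000
base radius r_b = r_p·cos α = 152.097000·cos 14.835° = 147.027176
roll angle φ = 38.191° = 0.66655869 rad
x = r_b·(cos φ + φ·sin φ) = 176.149911
y = r_b·(sin φ − φ·cos φ) = 13.879433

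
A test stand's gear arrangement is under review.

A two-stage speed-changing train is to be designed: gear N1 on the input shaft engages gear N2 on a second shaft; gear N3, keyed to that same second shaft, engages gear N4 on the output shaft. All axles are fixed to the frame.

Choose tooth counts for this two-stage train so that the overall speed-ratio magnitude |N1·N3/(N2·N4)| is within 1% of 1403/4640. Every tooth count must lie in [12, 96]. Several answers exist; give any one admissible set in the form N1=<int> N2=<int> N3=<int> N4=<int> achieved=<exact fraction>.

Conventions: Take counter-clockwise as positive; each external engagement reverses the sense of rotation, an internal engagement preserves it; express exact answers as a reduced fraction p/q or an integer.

design class (target 1403/4640): fixed-axis compound train
target = 1403/4640 in lowest terms: an exact hit needs N1·N3 = k·1403 and N2·N4 = k·4640 for one integer k, every count in [12, 96]; additionally prefer no 1:1 stage (N1 ≠ N2, N3 ≠ N4)
k = 1: N1·N3 = 1403 = 23·61, N2·N4 = 4640 = 58·80
achieved = 23·61/(58·80) = 1403/4640; |achieved − target| = 0 ≤ 1403/464000 ✓

N1=23 N2=58 N3=61 N4=80 achieved=1403/4640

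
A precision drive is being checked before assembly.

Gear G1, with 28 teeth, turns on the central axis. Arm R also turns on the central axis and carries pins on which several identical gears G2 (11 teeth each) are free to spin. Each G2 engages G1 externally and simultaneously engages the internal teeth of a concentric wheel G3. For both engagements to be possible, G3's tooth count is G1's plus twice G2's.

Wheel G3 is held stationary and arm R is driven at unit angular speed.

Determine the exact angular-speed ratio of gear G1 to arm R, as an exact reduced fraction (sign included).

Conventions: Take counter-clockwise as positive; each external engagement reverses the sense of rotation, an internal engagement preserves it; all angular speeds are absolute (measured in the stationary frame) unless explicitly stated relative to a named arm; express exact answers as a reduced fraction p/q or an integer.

planetary set (28T centre, 11T on arm, 50T internal) — Willis relation
ring teeth: 28 + 2·11 = 50
28(ω_sun−ω_arm) = −50(ω_ring−ω_arm),  ω_ring = 0, ω_arm = 1
ω_sun = 1 − (50/28)(0−1) = 39/14
ω_out/ω_in = 39/14

39/14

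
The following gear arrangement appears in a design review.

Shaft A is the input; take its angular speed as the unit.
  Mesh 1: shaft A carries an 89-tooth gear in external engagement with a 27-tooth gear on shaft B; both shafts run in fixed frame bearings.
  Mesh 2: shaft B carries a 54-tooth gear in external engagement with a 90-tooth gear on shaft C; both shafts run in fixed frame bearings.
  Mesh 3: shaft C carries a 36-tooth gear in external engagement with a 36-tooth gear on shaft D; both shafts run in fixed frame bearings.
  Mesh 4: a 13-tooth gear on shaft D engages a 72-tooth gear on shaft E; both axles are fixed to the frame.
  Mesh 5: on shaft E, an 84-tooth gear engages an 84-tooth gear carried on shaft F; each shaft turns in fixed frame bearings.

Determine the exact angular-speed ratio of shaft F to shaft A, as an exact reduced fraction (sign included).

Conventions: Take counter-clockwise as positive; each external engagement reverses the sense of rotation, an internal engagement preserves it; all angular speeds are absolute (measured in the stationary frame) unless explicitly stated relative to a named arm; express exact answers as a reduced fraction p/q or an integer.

-1157/3240

class = fixed-axis compound train [5 meshes; 5 ratios multiply, 5 sense flips]
mesh 1 [89T→27T]: running ratio 89/27, sense −
mesh 2 [54T→90T]: running ratio 89/45, sense +
mesh 3 [36T→36T]: running ratio 89/45, sense −
mesh 4 [13T→72T]: running ratio 1157/3240, sense +
mesh 5 [84T→84T]: running ratio 1157/3240, sense −
ω_out/ω_in = -1157/3240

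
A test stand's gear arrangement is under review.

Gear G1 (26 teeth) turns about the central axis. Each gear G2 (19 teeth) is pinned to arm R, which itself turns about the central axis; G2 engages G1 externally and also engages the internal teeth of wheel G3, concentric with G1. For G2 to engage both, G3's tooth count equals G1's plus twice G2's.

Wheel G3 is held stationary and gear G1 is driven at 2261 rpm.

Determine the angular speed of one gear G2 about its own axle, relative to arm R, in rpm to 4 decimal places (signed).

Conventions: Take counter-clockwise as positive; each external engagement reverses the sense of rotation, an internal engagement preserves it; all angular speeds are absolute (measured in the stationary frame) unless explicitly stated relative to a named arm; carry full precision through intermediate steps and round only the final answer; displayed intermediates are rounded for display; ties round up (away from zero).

-2200.1778 rpm

topology: planetary set — G1 26T / G2 19T / G3 64T, arm = carrier (Willis)
normalise by the input: solve with ω_sun = 1, then scale by 2261 rpm
ring teeth: 26 + 2·19 = 64
26(ω_sun−ω_arm) = −64(ω_ring−ω_arm),  ω_ring = 0, ω_sun = 1
26(1−ω_arm) = −64(0−ω_arm)  ⇒  90·ω_arm = 26  ⇒  ω_arm = 13/45
sun–planet mesh: 26·(1−13/45) = −19·(ω_p−ω_arm)  ⇒  ω_p−ω_arm = -832/855
scale: ω_p−ω_arm = -832/855 × 2261 rpm = -2200.1778 rpm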